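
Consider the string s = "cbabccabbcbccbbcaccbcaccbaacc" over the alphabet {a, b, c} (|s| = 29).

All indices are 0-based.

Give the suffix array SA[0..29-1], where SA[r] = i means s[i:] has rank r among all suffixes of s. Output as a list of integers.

[25, 6, 2, 26, 21, 16, 24, 1, 13, 7, 19, 14, 8, 3, 10, 28, 5, 20, 15, 23, 0, 12, 18, 9, 27, 4, 22, 11, 17]

rank | idx | suffix
   0 |  25 | aacc
   1 |   6 | abbcbccbbcaccbcaccbaacc
   2 |   2 | abccabbcbccbbcaccbcaccbaacc
   3 |  26 | acc
   4 |  21 | accbaacc
   5 |  16 | accbcaccbaacc
   6 |  24 | baacc
   7 |   1 | babccabbcbccbbcaccbcaccbaacc
   8 |  13 | bbcaccbcaccbaacc
   9 |   7 | bbcbccbbcaccbcaccbaacc
  10 |  19 | bcaccbaacc
  11 |  14 | bcaccbcaccbaacc
  12 |   8 | bcbccbbcaccbcaccbaacc
  13 |   3 | bccabbcbccbbcaccbcaccbaacc
  14 |  10 | bccbbcaccbcaccbaacc
  15 |  28 | c
  16 |   5 | cabbcbccbbcaccbcaccbaacc
  17 |  20 | caccbaacc
  18 |  15 | caccbcaccbaacc
  19 |  23 | cbaacc
  20 |   0 | cbabccabbcbccbbcaccbcaccbaacc
  21 |  12 | cbbcaccbcaccbaacc
  22 |  18 | cbcaccbaacc
  23 |   9 | cbccbbcaccbcaccbaacc
  24 |  27 | cc
  25 |   4 | ccabbcbccbbcaccbcaccbaacc
  26 |  22 | ccbaacc
  27 |  11 | ccbbcaccbcaccbaacc
  28 |  17 | ccbcaccbaacc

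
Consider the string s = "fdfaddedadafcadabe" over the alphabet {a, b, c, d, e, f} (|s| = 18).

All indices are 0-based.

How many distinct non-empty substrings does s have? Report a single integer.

154

rank | idx | suffix
   0 |  15 | abe
   1 |  13 | adabe
   2 |   8 | adafcadabe
   3 |   3 | addedadafcadabe
   4 |  10 | afcadabe
   5 |  16 | be
   6 |  12 | cadabe
   7 |  14 | dabe
   8 |   7 | dadafcadabe
   9 |   9 | dafcadabe
  10 |   4 | ddedadafcadabe
  11 |   5 | dedadafcadabe
  12 |   1 | dfaddedadafcadabe
  13 |  17 | e
  14 |   6 | edadafcadabe
  15 |   2 | faddedadafcadabe
  16 |  11 | fcadabe
  17 |   0 | fdfaddedadafcadabe

SA = [15, 13, 8, 3, 10, 16, 12, 14, 7, 9, 4, 5, 1, 17, 6, 2, 11, 0]
i: (SA[i-1],SA[i]) lcp shared
  1: (15,13) 1 'a'
  2: (13,8) 3 'ada'
  3: (8,3) 2 'ad'
  4: (3,10) 1 'a'
  5: (10,16) 0 ''
  6: (16,12) 0 ''
  7: (12,14) 0 ''
  8: (14,7) 2 'da'
  9: (7,9) 2 'da'
  10: (9,4) 1 'd'
  11: (4,5) 1 'd'
  12: (5,1) 1 'd'
  13: (1,17) 0 ''
  14: (17,6) 1 'e'
  15: (6,2) 0 ''
  16: (2,11) 1 'f'
  17: (11,0) 1 'f'

n(n+1)/2 = 18·19/2 = 171
Σ LCP = 0 + 1 + 3 + 2 + 1 + 0 + 0 + 0 + 2 + 2 + 1 + 1 + 1 + 0 + 1 + 0 + 1 + 1 = 17
distinct = 171 − 17 = 154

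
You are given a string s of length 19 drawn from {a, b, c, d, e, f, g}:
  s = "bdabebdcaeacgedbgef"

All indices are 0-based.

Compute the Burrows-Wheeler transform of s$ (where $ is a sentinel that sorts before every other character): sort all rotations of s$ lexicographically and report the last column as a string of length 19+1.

fdec$eaddabebabggecb

rank  rotation              last
    0  $bdabebdcaeacgedbgef  f
    1  abebdcaeacgedbgef$bd  d
    2  acgedbgef$bdabebdcae  e
    3  aeacgedbgef$bdabebdc  c
    4  bdabebdcaeacgedbgef$  $
    5  bdcaeacgedbgef$bdabe  e
    6  bebdcaeacgedbgef$bda  a
    7  bgef$bdabebdcaeacged  d
    8  caeacgedbgef$bdabebd  d
    9  cgedbgef$bdabebdcaea  a
   10  dabebdcaeacgedbgef$b  b
   11  dbgef$bdabebdcaeacge  e
   12  dcaeacgedbgef$bdabeb  b
   13  eacgedbgef$bdabebdca  a
   14  ebdcaeacgedbgef$bdab  b
   15  edbgef$bdabebdcaeacg  g
   16  ef$bdabebdcaeacgedbg  g
   17  f$bdabebdcaeacgedbge  e
   18  gedbgef$bdabebdcaeac  c
   19  gef$bdabebdcaeacgedb  b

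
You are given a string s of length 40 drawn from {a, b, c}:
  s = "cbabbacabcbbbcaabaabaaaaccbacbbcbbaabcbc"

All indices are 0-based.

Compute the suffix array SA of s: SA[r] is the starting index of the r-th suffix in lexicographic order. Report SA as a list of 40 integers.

rank→(start, suffix):
  0 → (20, 'aaaaccbacbbcbbaabcbc')
  1 → (21, 'aaaccbacbbcbbaabcbc')
  2 → (17, 'aabaaaaccbacbbcbbaabcbc')
  3 → (14, 'aabaabaaaaccbacbbcbbaabcbc')
  4 → (34, 'aabcbc')
  5 → (22, 'aaccbacbbcbbaabcbc')
  6 → (18, 'abaaaaccbacbbcbbaabcbc')
  7 → (15, 'abaabaaaaccbacbbcbbaabcbc')
  8 → (2, 'abbacabcbbbcaabaabaaaaccbacbbcbbaabcbc')
  9 → (7, 'abcbbbcaabaabaaaaccbacbbcbbaabcbc')
  10 → (35, 'abcbc')
  11 → (5, 'acabcbbbcaabaabaaaaccbacbbcbbaabcbc')
  12 → (27, 'acbbcbbaabcbc')
  13 → (23, 'accbacbbcbbaabcbc')
  14 → (19, 'baaaaccbacbbcbbaabcbc')
  15 → (16, 'baabaaaaccbacbbcbbaabcbc')
  16 → (33, 'baabcbc')
  17 → (1, 'babbacabcbbbcaabaabaaaaccbacbbcbbaabcbc')
  18 → (4, 'bacabcbbbcaabaabaaaaccbacbbcbbaabcbc')
  19 → (26, 'bacbbcbbaabcbc')
  20 → (32, 'bbaabcbc')
  21 → (3, 'bbacabcbbbcaabaabaaaaccbacbbcbbaabcbc')
  22 → (10, 'bbbcaabaabaaaaccbacbbcbbaabcbc')
  23 → (11, 'bbcaabaabaaaaccbacbbcbbaabcbc')
  24 → (29, 'bbcbbaabcbc')
  25 → (38, 'bc')
  26 → (12, 'bcaabaabaaaaccbacbbcbbaabcbc')
  27 → (30, 'bcbbaabcbc')
  28 → (8, 'bcbbbcaabaabaaaaccbacbbcbbaabcbc')
  29 → (36, 'bcbc')
  30 → (39, 'c')
  31 → (13, 'caabaabaaaaccbacbbcbbaabcbc')
  32 → (6, 'cabcbbbcaabaabaaaaccbacbbcbbaabcbc')
  33 → (0, 'cbabbacabcbbbcaabaabaaaaccbacbbcbbaabcbc')
  34 → (25, 'cbacbbcbbaabcbc')
  35 → (31, 'cbbaabcbc')
  36 → (9, 'cbbbcaabaabaaaaccbacbbcbbaabcbc')
  37 → (28, 'cbbcbbaabcbc')
  38 → (37, 'cbc')
  39 → (24, 'ccbacbbcbbaabcbc')

[20, 21, 17, 14, 34, 22, 18, 15, 2, 7, 35, 5, 27, 23, 19, 16, 33, 1, 4, 26, 32, 3, 10, 11, 29, 38, 12, 30, 8, 36, 39, 13, 6, 0, 25, 31, 9, 28, 37, 24]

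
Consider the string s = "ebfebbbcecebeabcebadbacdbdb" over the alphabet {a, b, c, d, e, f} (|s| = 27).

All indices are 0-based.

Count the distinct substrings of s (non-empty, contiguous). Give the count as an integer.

rank→(start, suffix):
  0 → (13, 'abcebadbacdbdb')
  1 → (21, 'acdbdb')
  2 → (18, 'adbacdbdb')
  3 → (26, 'b')
  4 → (20, 'bacdbdb')
  5 → (17, 'badbacdbdb')
  6 → (4, 'bbbcecebeabcebadbacdbdb')
  7 → (5, 'bbcecebeabcebadbacdbdb')
  8 → (14, 'bcebadbacdbdb')
  9 → (6, 'bcecebeabcebadbacdbdb')
  10 → (24, 'bdb')
  11 → (11, 'beabcebadbacdbdb')
  12 → (1, 'bfebbbcecebeabcebadbacdbdb')
  13 → (22, 'cdbdb')
  14 → (15, 'cebadbacdbdb')
  15 → (9, 'cebeabcebadbacdbdb')
  16 → (7, 'cecebeabcebadbacdbdb')
  17 → (25, 'db')
  18 → (19, 'dbacdbdb')
  19 → (23, 'dbdb')
  20 → (12, 'eabcebadbacdbdb')
  21 → (16, 'ebadbacdbdb')
  22 → (3, 'ebbbcecebeabcebadbacdbdb')
  23 → (10, 'ebeabcebadbacdbdb')
  24 → (0, 'ebfebbbcecebeabcebadbacdbdb')
  25 → (8, 'ecebeabcebadbacdbdb')
  26 → (2, 'febbbcecebeabcebadbacdbdb')

SA = [13, 21, 18, 26, 20, 17, 4, 5, 14, 6, 24, 11, 1, 22, 15, 9, 7, 25, 19, 23, 12, 16, 3, 10, 0, 8, 2]
rank  pair      lcp
   1  s[13:],s[21:]  1  'a'
   2  s[21:],s[18:]  1  'a'
   3  s[18:],s[26:]  0  ''
   4  s[26:],s[20:]  1  'b'
   5  s[20:],s[17:]  2  'ba'
   6  s[17:],s[4:]  1  'b'
   7  s[4:],s[5:]  2  'bb'
   8  s[5:],s[14:]  1  'b'
   9  s[14:],s[6:]  3  'bce'
  10  s[6:],s[24:]  1  'b'
  11  s[24:],s[11:]  1  'b'
  12  s[11:],s[1:]  1  'b'
  13  s[1:],s[22:]  0  ''
  14  s[22:],s[15:]  1  'c'
  15  s[15:],s[9:]  3  'ceb'
  16  s[9:],s[7:]  2  'ce'
  17  s[7:],s[25:]  0  ''
  18  s[25:],s[19:]  2  'db'
  19  s[19:],s[23:]  2  'db'
  20  s[23:],s[12:]  0  ''
  21  s[12:],s[16:]  1  'e'
  22  s[16:],s[3:]  2  'eb'
  23  s[3:],s[10:]  2  'eb'
  24  s[10:],s[0:]  2  'eb'
  25  s[0:],s[8:]  1  'e'
  26  s[8:],s[2:]  0  ''

n(n+1)/2 = 27·28/2 = 378
Σ LCP = 0 + 1 + 1 + 0 + 1 + 2 + 1 + 2 + 1 + 3 + 1 + 1 + 1 + 0 + 1 + 3 + 2 + 0 + 2 + 2 + 0 + 1 + 2 + 2 + 2 + 1 + 0 = 33
distinct = 378 − 33 = 345

345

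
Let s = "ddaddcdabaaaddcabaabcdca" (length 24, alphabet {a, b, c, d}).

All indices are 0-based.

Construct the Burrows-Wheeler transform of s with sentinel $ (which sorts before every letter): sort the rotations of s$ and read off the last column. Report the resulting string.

rank  rotation                   last
    0  $ddaddcdabaaaddcabaabcdca  a
    1  a$ddaddcdabaaaddcabaabcdc  c
    2  aaaddcabaabcdca$ddaddcdab  b
    3  aabcdca$ddaddcdabaaaddcab  b
    4  aaddcabaabcdca$ddaddcdaba  a
    5  abaaaddcabaabcdca$ddaddcd  d
    6  abaabcdca$ddaddcdabaaaddc  c
    7  abcdca$ddaddcdabaaaddcaba  a
    8  addcabaabcdca$ddaddcdabaa  a
    9  addcdabaaaddcabaabcdca$dd  d
   10  baaaddcabaabcdca$ddaddcda  a
   11  baabcdca$ddaddcdabaaaddca  a
   12  bcdca$ddaddcdabaaaddcabaa  a
   13  ca$ddaddcdabaaaddcabaabcd  d
   14  cabaabcdca$ddaddcdabaaadd  d
   15  cdabaaaddcabaabcdca$ddadd  d
   16  cdca$ddaddcdabaaaddcabaab  b
   17  dabaaaddcabaabcdca$ddaddc  c
   18  daddcdabaaaddcabaabcdca$d  d
   19  dca$ddaddcdabaaaddcabaabc  c
   20  dcabaabcdca$ddaddcdabaaad  d
   21  dcdabaaaddcabaabcdca$ddad  d
   22  ddaddcdabaaaddcabaabcdca$  $
   23  ddcabaabcdca$ddaddcdabaaa  a
   24  ddcdabaaaddcabaabcdca$dda  a

acbbadcaadaaadddbcdcdd$aa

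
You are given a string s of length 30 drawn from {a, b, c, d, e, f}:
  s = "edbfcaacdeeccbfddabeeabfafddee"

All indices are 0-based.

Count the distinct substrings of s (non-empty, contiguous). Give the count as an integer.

rank→(start, suffix):
  0 → (5, 'aacdeeccbfddabeeabfafddee')
  1 → (17, 'abeeabfafddee')
  2 → (21, 'abfafddee')
  3 → (6, 'acdeeccbfddabeeabfafddee')
  4 → (24, 'afddee')
  5 → (18, 'beeabfafddee')
  6 → (22, 'bfafddee')
  7 → (2, 'bfcaacdeeccbfddabeeabfafddee')
  8 → (13, 'bfddabeeabfafddee')
  9 → (4, 'caacdeeccbfddabeeabfafddee')
  10 → (12, 'cbfddabeeabfafddee')
  11 → (11, 'ccbfddabeeabfafddee')
  12 → (7, 'cdeeccbfddabeeabfafddee')
  13 → (16, 'dabeeabfafddee')
  14 → (1, 'dbfcaacdeeccbfddabeeabfafddee')
  15 → (15, 'ddabeeabfafddee')
  16 → (26, 'ddee')
  17 → (27, 'dee')
  18 → (8, 'deeccbfddabeeabfafddee')
  19 → (29, 'e')
  20 → (20, 'eabfafddee')
  21 → (10, 'eccbfddabeeabfafddee')
  22 → (0, 'edbfcaacdeeccbfddabeeabfafddee')
  23 → (28, 'ee')
  24 → (19, 'eeabfafddee')
  25 → (9, 'eeccbfddabeeabfafddee')
  26 → (23, 'fafddee')
  27 → (3, 'fcaacdeeccbfddabeeabfafddee')
  28 → (14, 'fddabeeabfafddee')
  29 → (25, 'fddee')

SA = [5, 17, 21, 6, 24, 18, 22, 2, 13, 4, 12, 11, 7, 16, 1, 15, 26, 27, 8, 29, 20, 10, 0, 28, 19, 9, 23, 3, 14, 25]
i: (SA[i-1],SA[i]) lcp shared
  1: (5,17) 1 'a'
  2: (17,21) 2 'ab'
  3: (21,6) 1 'a'
  4: (6,24) 1 'a'
  5: (24,18) 0 ''
  6: (18,22) 1 'b'
  7: (22,2) 2 'bf'
  8: (2,13) 2 'bf'
  9: (13,4) 0 ''
  10: (4,12) 1 'c'
  11: (12,11) 1 'c'
  12: (11,7) 1 'c'
  13: (7,16) 0 ''
  14: (16,1) 1 'd'
  15: (1,15) 1 'd'
  16: (15,26) 2 'dd'
  17: (26,27) 1 'd'
  18: (27,8) 3 'dee'
  19: (8,29) 0 ''
  20: (29,20) 1 'e'
  21: (20,10) 1 'e'
  22: (10,0) 1 'e'
  23: (0,28) 1 'e'
  24: (28,19) 2 'ee'
  25: (19,9) 2 'ee'
  26: (9,23) 0 ''
  27: (23,3) 1 'f'
  28: (3,14) 1 'f'
  29: (14,25) 3 'fdd'

n(n+1)/2 = 30·31/2 = 465
Σ LCP = 0 + 1 + 2 + 1 + 1 + 0 + 1 + 2 + 2 + 0 + 1 + 1 + 1 + 0 + 1 + 1 + 2 + 1 + 3 + 0 + 1 + 1 + 1 + 1 + 2 + 2 + 0 + 1 + 1 + 3 = 34
distinct = 465 − 34 = 431

431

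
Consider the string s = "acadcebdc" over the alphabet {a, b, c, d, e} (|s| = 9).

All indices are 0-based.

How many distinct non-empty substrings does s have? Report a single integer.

40

rank→(start, suffix):
  0 → (0, 'acadcebdc')
  1 → (2, 'adcebdc')
  2 → (6, 'bdc')
  3 → (8, 'c')
  4 → (1, 'cadcebdc')
  5 → (4, 'cebdc')
  6 → (7, 'dc')
  7 → (3, 'dcebdc')
  8 → (5, 'ebdc')

SA = [0, 2, 6, 8, 1, 4, 7, 3, 5]
rank  pair      lcp
   1  s[0:],s[2:]  1  'a'
   2  s[2:],s[6:]  0  ''
   3  s[6:],s[8:]  0  ''
   4  s[8:],s[1:]  1  'c'
   5  s[1:],s[4:]  1  'c'
   6  s[4:],s[7:]  0  ''
   7  s[7:],s[3:]  2  'dc'
   8  s[3:],s[5:]  0  ''

n(n+1)/2 = 9·10/2 = 45
Σ LCP = 0 + 1 + 0 + 0 + 1 + 1 + 0 + 2 + 0 = 5
distinct = 45 − 5 = 40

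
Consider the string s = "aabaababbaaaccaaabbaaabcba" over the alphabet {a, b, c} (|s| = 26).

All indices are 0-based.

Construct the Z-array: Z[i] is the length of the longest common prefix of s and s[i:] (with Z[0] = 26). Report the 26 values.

Z[0]=26
i=1: i≥r, start 0; Z[1]=1 scan→box=[1,2)
i=2: i≥r, start 0; Z[2]=0
i=3: i≥r, start 0; Z[3]=4 scan→box=[3,7)
i=4: min(r-i=3, Z[1]=1)=1; Z[4]=1
i=5: min(r-i=2, Z[2]=0)=0; Z[5]=0
i=6: min(r-i=1, Z[3]=4)=1; Z[6]=1
i=7: i≥r, start 0; Z[7]=0
i=8: i≥r, start 0; Z[8]=0
i=9: i≥r, start 0; Z[9]=2 scan→box=[9,11)
i=10: min(r-i=1, Z[1]=1)=1; Z[10]=2 scan→box=[10,12)
i=11: min(r-i=1, Z[1]=1)=1; Z[11]=1
i=12: i≥r, start 0; Z[12]=0
i=13: i≥r, start 0; Z[13]=0
i=14: i≥r, start 0; Z[14]=2 scan→box=[14,16)
i=15: min(r-i=1, Z[1]=1)=1; Z[15]=3 scan→box=[15,18)
i=16: min(r-i=2, Z[1]=1)=1; Z[16]=1
i=17: min(r-i=1, Z[2]=0)=0; Z[17]=0
i=18: i≥r, start 0; Z[18]=0
i=19: i≥r, start 0; Z[19]=2 scan→box=[19,21)
i=20: min(r-i=1, Z[1]=1)=1; Z[20]=3 scan→box=[20,23)
i=21: min(r-i=2, Z[1]=1)=1; Z[21]=1
i=22: min(r-i=1, Z[2]=0)=0; Z[22]=0
i=23: i≥r, start 0; Z[23]=0
i=24: i≥r, start 0; Z[24]=0
i=25: i≥r, start 0; Z[25]=1 scan→box=[25,26)

[26, 1, 0, 4, 1, 0, 1, 0, 0, 2, 2, 1, 0, 0, 2, 3, 1, 0, 0, 2, 3, 1, 0, 0, 0, 1]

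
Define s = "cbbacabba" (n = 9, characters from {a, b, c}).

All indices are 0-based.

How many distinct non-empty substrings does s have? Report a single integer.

rank→(start, suffix):
  0 → (8, 'a')
  1 → (5, 'abba')
  2 → (3, 'acabba')
  3 → (7, 'ba')
  4 → (2, 'bacabba')
  5 → (6, 'bba')
  6 → (1, 'bbacabba')
  7 → (4, 'cabba')
  8 → (0, 'cbbacabba')

SA = [8, 5, 3, 7, 2, 6, 1, 4, 0]
i: (SA[i-1],SA[i]) lcp shared
  1: (8,5) 1 'a'
  2: (5,3) 1 'a'
  3: (3,7) 0 ''
  4: (7,2) 2 'ba'
  5: (2,6) 1 'b'
  6: (6,1) 3 'bba'
  7: (1,4) 0 ''
  8: (4,0) 1 'c'

n(n+1)/2 = 9·10/2 = 45
Σ LCP = 0 + 1 + 1 + 0 + 2 + 1 + 3 + 0 + 1 = 9
distinct = 45 − 9 = 36

36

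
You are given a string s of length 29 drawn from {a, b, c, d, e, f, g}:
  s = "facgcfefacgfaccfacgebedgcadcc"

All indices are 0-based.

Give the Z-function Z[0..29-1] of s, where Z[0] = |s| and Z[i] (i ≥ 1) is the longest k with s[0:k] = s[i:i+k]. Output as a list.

[29, 0, 0, 0, 0, 1, 0, 4, 0, 0, 0, 3, 0, 0, 0, 4, 0, 0, 0, 0, 0, 0, 0, 0, 0, 0, 0, 0, 0]

Z[0]=29
i=1: i≥r, start 0; Z[1]=0
i=2: i≥r, start 0; Z[2]=0
i=3: i≥r, start 0; Z[3]=0
i=4: i≥r, start 0; Z[4]=0
i=5: i≥r, start 0; Z[5]=1 scan→box=[5,6)
i=6: i≥r, start 0; Z[6]=0
i=7: i≥r, start 0; Z[7]=4 scan→box=[7,11)
i=8: min(r-i=3, Z[1]=0)=0; Z[8]=0
i=9: min(r-i=2, Z[2]=0)=0; Z[9]=0
i=10: min(r-i=1, Z[3]=0)=0; Z[10]=0
i=11: i≥r, start 0; Z[11]=3 scan→box=[11,14)
i=12: min(r-i=2, Z[1]=0)=0; Z[12]=0
i=13: min(r-i=1, Z[2]=0)=0; Z[13]=0
i=14: i≥r, start 0; Z[14]=0
i=15: i≥r, start 0; Z[15]=4 scan→box=[15,19)
i=16: min(r-i=3, Z[1]=0)=0; Z[16]=0
i=17: min(r-i=2, Z[2]=0)=0; Z[17]=0
i=18: min(r-i=1, Z[3]=0)=0; Z[18]=0
i=19: i≥r, start 0; Z[19]=0
i=20: i≥r, start 0; Z[20]=0
i=21: i≥r, start 0; Z[21]=0
i=22: i≥r, start 0; Z[22]=0
i=23: i≥r, start 0; Z[23]=0
i=24: i≥r, start 0; Z[24]=0
i=25: i≥r, start 0; Z[25]=0
i=26: i≥r, start 0; Z[26]=0
i=27: i≥r, start 0; Z[27]=0
i=28: i≥r, start 0; Z[28]=0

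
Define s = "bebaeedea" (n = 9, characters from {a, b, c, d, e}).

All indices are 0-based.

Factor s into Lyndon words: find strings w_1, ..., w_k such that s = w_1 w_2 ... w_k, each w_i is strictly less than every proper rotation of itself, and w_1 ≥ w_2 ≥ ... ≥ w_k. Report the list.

emit factor 1: 'be' (i=0, period=2)
emit factor 2: 'b' (i=2, period=1)
emit factor 3: 'aeede' (i=3, period=5)
emit factor 4: 'a' (i=8, period=1)

["be", "b", "aeede", "a"]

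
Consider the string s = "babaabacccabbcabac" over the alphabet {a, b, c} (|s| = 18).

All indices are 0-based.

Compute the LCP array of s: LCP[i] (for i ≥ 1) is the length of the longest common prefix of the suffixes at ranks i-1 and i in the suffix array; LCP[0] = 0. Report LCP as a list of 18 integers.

rank→(start, suffix):
  0 → (3, 'aabacccabbcabac')
  1 → (1, 'abaabacccabbcabac')
  2 → (14, 'abac')
  3 → (4, 'abacccabbcabac')
  4 → (10, 'abbcabac')
  5 → (16, 'ac')
  6 → (6, 'acccabbcabac')
  7 → (2, 'baabacccabbcabac')
  8 → (0, 'babaabacccabbcabac')
  9 → (15, 'bac')
  10 → (5, 'bacccabbcabac')
  11 → (11, 'bbcabac')
  12 → (12, 'bcabac')
  13 → (17, 'c')
  14 → (13, 'cabac')
  15 → (9, 'cabbcabac')
  16 → (8, 'ccabbcabac')
  17 → (7, 'cccabbcabac')

SA = [3, 1, 14, 4, 10, 16, 6, 2, 0, 15, 5, 11, 12, 17, 13, 9, 8, 7]
[i] adj suffixes → lcp
  [1] 3/1 → 1 ('a')
  [2] 1/14 → 3 ('aba')
  [3] 14/4 → 4 ('abac')
  [4] 4/10 → 2 ('ab')
  [5] 10/16 → 1 ('a')
  [6] 16/6 → 2 ('ac')
  [7] 6/2 → 0 ('')
  [8] 2/0 → 2 ('ba')
  [9] 0/15 → 2 ('ba')
  [10] 15/5 → 3 ('bac')
  [11] 5/11 → 1 ('b')
  [12] 11/12 → 1 ('b')
  [13] 12/17 → 0 ('')
  [14] 17/13 → 1 ('c')
  [15] 13/9 → 3 ('cab')
  [16] 9/8 → 1 ('c')
  [17] 8/7 → 2 ('cc')

[0, 1, 3, 4, 2, 1, 2, 0, 2, 2, 3, 1, 1, 0, 1, 3, 1, 2]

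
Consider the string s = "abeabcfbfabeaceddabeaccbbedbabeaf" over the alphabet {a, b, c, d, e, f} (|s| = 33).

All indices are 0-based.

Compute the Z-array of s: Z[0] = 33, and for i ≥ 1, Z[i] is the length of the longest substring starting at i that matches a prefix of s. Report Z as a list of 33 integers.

Z[0]=33
i=1: fresh scan; Z[1]=0
i=2: fresh scan; Z[2]=0
i=3: fresh scan; Z[3]=2 grow→box=[3,5)
i=4: min(r-i=1, Z[1]=0)=0; Z[4]=0
i=5: fresh scan; Z[5]=0
i=6: fresh scan; Z[6]=0
i=7: fresh scan; Z[7]=0
i=8: fresh scan; Z[8]=0
i=9: fresh scan; Z[9]=4 grow→box=[9,13)
i=10: min(r-i=3, Z[1]=0)=0; Z[10]=0
i=11: min(r-i=2, Z[2]=0)=0; Z[11]=0
i=12: min(r-i=1, Z[3]=2)=1; Z[12]=1
i=13: fresh scan; Z[13]=0
i=14: fresh scan; Z[14]=0
i=15: fresh scan; Z[15]=0
i=16: fresh scan; Z[16]=0
i=17: fresh scan; Z[17]=4 grow→box=[17,21)
i=18: min(r-i=3, Z[1]=0)=0; Z[18]=0
i=19: min(r-i=2, Z[2]=0)=0; Z[19]=0
i=20: min(r-i=1, Z[3]=2)=1; Z[20]=1
i=21: fresh scan; Z[21]=0
i=22: fresh scan; Z[22]=0
i=23: fresh scan; Z[23]=0
i=24: fresh scan; Z[24]=0
i=25: fresh scan; Z[25]=0
i=26: fresh scan; Z[26]=0
i=27: fresh scan; Z[27]=0
i=28: fresh scan; Z[28]=4 grow→box=[28,32)
i=29: min(r-i=3, Z[1]=0)=0; Z[29]=0
i=30: min(r-i=2, Z[2]=0)=0; Z[30]=0
i=31: min(r-i=1, Z[3]=2)=1; Z[31]=1
i=32: fresh scan; Z[32]=0

[33, 0, 0, 2, 0, 0, 0, 0, 0, 4, 0, 0, 1, 0, 0, 0, 0, 4, 0, 0, 1, 0, 0, 0, 0, 0, 0, 0, 4, 0, 0, 1, 0]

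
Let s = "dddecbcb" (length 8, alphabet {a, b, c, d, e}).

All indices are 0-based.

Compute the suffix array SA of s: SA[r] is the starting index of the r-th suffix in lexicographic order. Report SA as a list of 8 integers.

rank | idx | suffix
   0 |   7 | b
   1 |   5 | bcb
   2 |   6 | cb
   3 |   4 | cbcb
   4 |   0 | dddecbcb
   5 |   1 | ddecbcb
   6 |   2 | decbcb
   7 |   3 | ecbcb

[7, 5, 6, 4, 0, 1, 2, 3]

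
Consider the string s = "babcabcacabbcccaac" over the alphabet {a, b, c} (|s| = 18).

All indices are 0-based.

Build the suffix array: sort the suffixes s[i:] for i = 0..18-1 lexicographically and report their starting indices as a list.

[15, 9, 1, 4, 16, 7, 0, 10, 2, 5, 11, 17, 14, 8, 3, 6, 13, 12]

rank→(start, suffix):
  0 → (15, 'aac')
  1 → (9, 'abbcccaac')
  2 → (1, 'abcabcacabbcccaac')
  3 → (4, 'abcacabbcccaac')
  4 → (16, 'ac')
  5 → (7, 'acabbcccaac')
  6 → (0, 'babcabcacabbcccaac')
  7 → (10, 'bbcccaac')
  8 → (2, 'bcabcacabbcccaac')
  9 → (5, 'bcacabbcccaac')
  10 → (11, 'bcccaac')
  11 → (17, 'c')
  12 → (14, 'caac')
  13 → (8, 'cabbcccaac')
  14 → (3, 'cabcacabbcccaac')
  15 → (6, 'cacabbcccaac')
  16 → (13, 'ccaac')
  17 → (12, 'cccaac')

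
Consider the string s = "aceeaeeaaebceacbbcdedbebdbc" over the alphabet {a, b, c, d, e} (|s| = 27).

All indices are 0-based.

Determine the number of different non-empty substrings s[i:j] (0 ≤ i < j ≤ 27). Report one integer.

rank→(start, suffix):
  0 → (7, 'aaebceacbbcdedbebdbc')
  1 → (13, 'acbbcdedbebdbc')
  2 → (0, 'aceeaeeaaebceacbbcdedbebdbc')
  3 → (8, 'aebceacbbcdedbebdbc')
  4 → (4, 'aeeaaebceacbbcdedbebdbc')
  5 → (15, 'bbcdedbebdbc')
  6 → (25, 'bc')
  7 → (16, 'bcdedbebdbc')
  8 → (10, 'bceacbbcdedbebdbc')
  9 → (23, 'bdbc')
  10 → (21, 'bebdbc')
  11 → (26, 'c')
  12 → (14, 'cbbcdedbebdbc')
  13 → (17, 'cdedbebdbc')
  14 → (11, 'ceacbbcdedbebdbc')
  15 → (1, 'ceeaeeaaebceacbbcdedbebdbc')
  16 → (24, 'dbc')
  17 → (20, 'dbebdbc')
  18 → (18, 'dedbebdbc')
  19 → (6, 'eaaebceacbbcdedbebdbc')
  20 → (12, 'eacbbcdedbebdbc')
  21 → (3, 'eaeeaaebceacbbcdedbebdbc')
  22 → (9, 'ebceacbbcdedbebdbc')
  23 → (22, 'ebdbc')
  24 → (19, 'edbebdbc')
  25 → (5, 'eeaaebceacbbcdedbebdbc')
  26 → (2, 'eeaeeaaebceacbbcdedbebdbc')

SA = [7, 13, 0, 8, 4, 15, 25, 16, 10, 23, 21, 26, 14, 17, 11, 1, 24, 20, 18, 6, 12, 3, 9, 22, 19, 5, 2]
i: (SA[i-1],SA[i]) lcp shared
  1: (7,13) 1 'a'
  2: (13,0) 2 'ac'
  3: (0,8) 1 'a'
  4: (8,4) 2 'ae'
  5: (4,15) 0 ''
  6: (15,25) 1 'b'
  7: (25,16) 2 'bc'
  8: (16,10) 2 'bc'
  9: (10,23) 1 'b'
  10: (23,21) 1 'b'
  11: (21,26) 0 ''
  12: (26,14) 1 'c'
  13: (14,17) 1 'c'
  14: (17,11) 1 'c'
  15: (11,1) 2 'ce'
  16: (1,24) 0 ''
  17: (24,20) 2 'db'
  18: (20,18) 1 'd'
  19: (18,6) 0 ''
  20: (6,12) 2 'ea'
  21: (12,3) 2 'ea'
  22: (3,9) 1 'e'
  23: (9,22) 2 'eb'
  24: (22,19) 1 'e'
  25: (19,5) 1 'e'
  26: (5,2) 3 'eea'

n(n+1)/2 = 27·28/2 = 378
Σ LCP = 0 + 1 + 2 + 1 + 2 + 0 + 1 + 2 + 2 + 1 + 1 + 0 + 1 + 1 + 1 + 2 + 0 + 2 + 1 + 0 + 2 + 2 + 1 + 2 + 1 + 1 + 3 = 33
distinct = 378 − 33 = 345

345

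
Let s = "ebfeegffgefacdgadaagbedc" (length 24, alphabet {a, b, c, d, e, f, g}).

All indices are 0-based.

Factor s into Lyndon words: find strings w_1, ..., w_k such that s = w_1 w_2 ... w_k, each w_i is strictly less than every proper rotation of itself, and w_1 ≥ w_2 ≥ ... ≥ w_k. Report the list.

emit factor 1: 'e' (i=0, period=1)
emit factor 2: 'bfeegffgef' (i=1, period=10)
emit factor 3: 'acdgad' (i=11, period=6)
emit factor 4: 'aagbedc' (i=17, period=7)

["e", "bfeegffgef", "acdgad", "aagbedc"]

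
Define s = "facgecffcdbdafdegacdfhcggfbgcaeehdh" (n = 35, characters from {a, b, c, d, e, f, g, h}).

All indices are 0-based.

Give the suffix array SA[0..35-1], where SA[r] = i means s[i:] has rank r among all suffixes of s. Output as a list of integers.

[17, 1, 29, 12, 10, 26, 28, 8, 18, 5, 2, 22, 11, 9, 14, 19, 33, 4, 30, 15, 31, 0, 25, 7, 13, 6, 20, 16, 27, 3, 24, 23, 34, 21, 32]

rank→(start, suffix):
  0 → (17, 'acdfhcggfbgcaeehdh')
  1 → (1, 'acgecffcdbdafdegacdfhcggfbgcaeehdh')
  2 → (29, 'aeehdh')
  3 → (12, 'afdegacdfhcggfbgcaeehdh')
  4 → (10, 'bdafdegacdfhcggfbgcaeehdh')
  5 → (26, 'bgcaeehdh')
  6 → (28, 'caeehdh')
  7 → (8, 'cdbdafdegacdfhcggfbgcaeehdh')
  8 → (18, 'cdfhcggfbgcaeehdh')
  9 → (5, 'cffcdbdafdegacdfhcggfbgcaeehdh')
  10 → (2, 'cgecffcdbdafdegacdfhcggfbgcaeehdh')
  11 → (22, 'cggfbgcaeehdh')
  12 → (11, 'dafdegacdfhcggfbgcaeehdh')
  13 → (9, 'dbdafdegacdfhcggfbgcaeehdh')
  14 → (14, 'degacdfhcggfbgcaeehdh')
  15 → (19, 'dfhcggfbgcaeehdh')
  16 → (33, 'dh')
  17 → (4, 'ecffcdbdafdegacdfhcggfbgcaeehdh')
  18 → (30, 'eehdh')
  19 → (15, 'egacdfhcggfbgcaeehdh')
  20 → (31, 'ehdh')
  21 → (0, 'facgecffcdbdafdegacdfhcggfbgcaeehdh')
  22 → (25, 'fbgcaeehdh')
  23 → (7, 'fcdbdafdegacdfhcggfbgcaeehdh')
  24 → (13, 'fdegacdfhcggfbgcaeehdh')
  25 → (6, 'ffcdbdafdegacdfhcggfbgcaeehdh')
  26 → (20, 'fhcggfbgcaeehdh')
  27 → (16, 'gacdfhcggfbgcaeehdh')
  28 → (27, 'gcaeehdh')
  29 → (3, 'gecffcdbdafdegacdfhcggfbgcaeehdh')
  30 → (24, 'gfbgcaeehdh')
  31 → (23, 'ggfbgcaeehdh')
  32 → (34, 'h')
  33 → (21, 'hcggfbgcaeehdh')
  34 → (32, 'hdh')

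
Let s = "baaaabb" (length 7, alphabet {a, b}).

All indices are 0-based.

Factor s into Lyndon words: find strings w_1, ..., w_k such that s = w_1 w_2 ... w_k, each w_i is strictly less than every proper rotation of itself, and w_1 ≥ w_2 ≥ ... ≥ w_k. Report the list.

emit factor 1: 'b' (i=0, period=1)
emit factor 2: 'aaaabb' (i=1, period=6)

["b", "aaaabb"]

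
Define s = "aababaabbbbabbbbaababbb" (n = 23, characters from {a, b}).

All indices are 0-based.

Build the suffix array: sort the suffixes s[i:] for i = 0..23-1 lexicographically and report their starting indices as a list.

[0, 16, 5, 3, 1, 17, 19, 11, 6, 22, 15, 4, 2, 18, 10, 21, 14, 9, 20, 13, 8, 12, 7]

rank | idx | suffix
   0 |   0 | aababaabbbbabbbbaababbb
   1 |  16 | aababbb
   2 |   5 | aabbbbabbbbaababbb
   3 |   3 | abaabbbbabbbbaababbb
   4 |   1 | ababaabbbbabbbbaababbb
   5 |  17 | ababbb
   6 |  19 | abbb
   7 |  11 | abbbbaababbb
   8 |   6 | abbbbabbbbaababbb
   9 |  22 | b
  10 |  15 | baababbb
  11 |   4 | baabbbbabbbbaababbb
  12 |   2 | babaabbbbabbbbaababbb
  13 |  18 | babbb
  14 |  10 | babbbbaababbb
  15 |  21 | bb
  16 |  14 | bbaababbb
  17 |   9 | bbabbbbaababbb
  18 |  20 | bbb
  19 |  13 | bbbaababbb
  20 |   8 | bbbabbbbaababbb
  21 |  12 | bbbbaababbb
  22 |   7 | bbbbabbbbaababbb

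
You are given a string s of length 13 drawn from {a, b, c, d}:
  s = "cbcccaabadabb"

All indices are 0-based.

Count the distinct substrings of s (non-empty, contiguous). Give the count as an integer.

80

sorted suffixes:
  #0 SA[0]=5  'aabadabb'
  #1 SA[1]=6  'abadabb'
  #2 SA[2]=10  'abb'
  #3 SA[3]=8  'adabb'
  #4 SA[4]=12  'b'
  #5 SA[5]=7  'badabb'
  #6 SA[6]=11  'bb'
  #7 SA[7]=1  'bcccaabadabb'
  #8 SA[8]=4  'caabadabb'
  #9 SA[9]=0  'cbcccaabadabb'
  #10 SA[10]=3  'ccaabadabb'
  #11 SA[11]=2  'cccaabadabb'
  #12 SA[12]=9  'dabb'

SA = [5, 6, 10, 8, 12, 7, 11, 1, 4, 0, 3, 2, 9]
[i] adj suffixes → lcp
  [1] 5/6 → 1 ('a')
  [2] 6/10 → 2 ('ab')
  [3] 10/8 → 1 ('a')
  [4] 8/12 → 0 ('')
  [5] 12/7 → 1 ('b')
  [6] 7/11 → 1 ('b')
  [7] 11/1 → 1 ('b')
  [8] 1/4 → 0 ('')
  [9] 4/0 → 1 ('c')
  [10] 0/3 → 1 ('c')
  [11] 3/2 → 2 ('cc')
  [12] 2/9 → 0 ('')

n(n+1)/2 = 13·14/2 = 91
Σ LCP = 0 + 1 + 2 + 1 + 0 + 1 + 1 + 1 + 0 + 1 + 1 + 2 + 0 = 11
distinct = 91 − 11 = 80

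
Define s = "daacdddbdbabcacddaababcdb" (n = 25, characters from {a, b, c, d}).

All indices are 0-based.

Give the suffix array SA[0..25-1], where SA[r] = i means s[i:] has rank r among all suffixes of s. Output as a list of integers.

sorted suffixes:
  #0 SA[0]=17  'aababcdb'
  #1 SA[1]=1  'aacdddbdbabcacddaababcdb'
  #2 SA[2]=18  'ababcdb'
  #3 SA[3]=10  'abcacddaababcdb'
  #4 SA[4]=20  'abcdb'
  #5 SA[5]=13  'acddaababcdb'
  #6 SA[6]=2  'acdddbdbabcacddaababcdb'
  #7 SA[7]=24  'b'
  #8 SA[8]=9  'babcacddaababcdb'
  #9 SA[9]=19  'babcdb'
  #10 SA[10]=11  'bcacddaababcdb'
  #11 SA[11]=21  'bcdb'
  #12 SA[12]=7  'bdbabcacddaababcdb'
  #13 SA[13]=12  'cacddaababcdb'
  #14 SA[14]=22  'cdb'
  #15 SA[15]=14  'cddaababcdb'
  #16 SA[16]=3  'cdddbdbabcacddaababcdb'
  #17 SA[17]=16  'daababcdb'
  #18 SA[18]=0  'daacdddbdbabcacddaababcdb'
  #19 SA[19]=23  'db'
  #20 SA[20]=8  'dbabcacddaababcdb'
  #21 SA[21]=6  'dbdbabcacddaababcdb'
  #22 SA[22]=15  'ddaababcdb'
  #23 SA[23]=5  'ddbdbabcacddaababcdb'
  #24 SA[24]=4  'dddbdbabcacddaababcdb'

[17, 1, 18, 10, 20, 13, 2, 24, 9, 19, 11, 21, 7, 12, 22, 14, 3, 16, 0, 23, 8, 6, 15, 5, 4]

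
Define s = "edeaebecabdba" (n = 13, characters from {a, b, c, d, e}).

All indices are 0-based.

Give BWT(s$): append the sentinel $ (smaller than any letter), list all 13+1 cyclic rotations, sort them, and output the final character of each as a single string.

rank  rotation        last
    0  $edeaebecabdba  a
    1  a$edeaebecabdb  b
    2  abdba$edeaebec  c
    3  aebecabdba$ede  e
    4  ba$edeaebecabd  d
    5  bdba$edeaebeca  a
    6  becabdba$edeae  e
    7  cabdba$edeaebe  e
    8  dba$edeaebecab  b
    9  deaebecabdba$e  e
   10  eaebecabdba$ed  d
   11  ebecabdba$edea  a
   12  ecabdba$edeaeb  b
   13  edeaebecabdba$  $

abcedaeebedab$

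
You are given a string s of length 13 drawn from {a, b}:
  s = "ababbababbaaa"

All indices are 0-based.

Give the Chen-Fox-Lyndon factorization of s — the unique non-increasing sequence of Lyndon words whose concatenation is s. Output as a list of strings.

emit factor 1: 'ababb' (i=0, period=5)
emit factor 2: 'ababb' (i=5, period=5)
emit factor 3: 'a' (i=10, period=1)
emit factor 4: 'a' (i=11, period=1)
emit factor 5: 'a' (i=12, period=1)

["ababb", "ababb", "a", "a", "a"]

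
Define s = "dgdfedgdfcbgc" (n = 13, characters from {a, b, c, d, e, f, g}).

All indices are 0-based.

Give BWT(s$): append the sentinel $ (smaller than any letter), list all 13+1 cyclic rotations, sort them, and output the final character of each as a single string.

ccgfgge$fddbdd

rank  rotation        last
    0  $dgdfedgdfcbgc  c
    1  bgc$dgdfedgdfc  c
    2  c$dgdfedgdfcbg  g
    3  cbgc$dgdfedgdf  f
    4  dfcbgc$dgdfedg  g
    5  dfedgdfcbgc$dg  g
    6  dgdfcbgc$dgdfe  e
    7  dgdfedgdfcbgc$  $
    8  edgdfcbgc$dgdf  f
    9  fcbgc$dgdfedgd  d
   10  fedgdfcbgc$dgd  d
   11  gc$dgdfedgdfcb  b
   12  gdfcbgc$dgdfed  d
   13  gdfedgdfcbgc$d  d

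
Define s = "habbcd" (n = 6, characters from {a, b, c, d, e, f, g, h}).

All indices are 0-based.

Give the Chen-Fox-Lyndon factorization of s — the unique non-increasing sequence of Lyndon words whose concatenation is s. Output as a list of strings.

["h", "abbcd"]

emit factor 1: 'h' (i=0, period=1)
emit factor 2: 'abbcd' (i=1, period=5)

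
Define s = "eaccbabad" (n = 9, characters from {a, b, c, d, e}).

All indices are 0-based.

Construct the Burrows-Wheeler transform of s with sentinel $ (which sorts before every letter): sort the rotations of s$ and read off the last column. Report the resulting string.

rank  rotation    last
    0  $eaccbabad  d
    1  abad$eaccb  b
    2  accbabad$e  e
    3  ad$eaccbab  b
    4  babad$eacc  c
    5  bad$eaccba  a
    6  cbabad$eac  c
    7  ccbabad$ea  a
    8  d$eaccbaba  a
    9  eaccbabad$  $

dbebcacaa$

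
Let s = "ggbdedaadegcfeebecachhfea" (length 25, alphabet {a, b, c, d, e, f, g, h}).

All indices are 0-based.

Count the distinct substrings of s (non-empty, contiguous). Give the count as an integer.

rank | idx | suffix
   0 |  24 | a
   1 |   6 | aadegcfeebecachhfea
   2 |  18 | achhfea
   3 |   7 | adegcfeebecachhfea
   4 |   2 | bdedaadegcfeebecachhfea
   5 |  15 | becachhfea
   6 |  17 | cachhfea
   7 |  11 | cfeebecachhfea
   8 |  19 | chhfea
   9 |   5 | daadegcfeebecachhfea
  10 |   3 | dedaadegcfeebecachhfea
  11 |   8 | degcfeebecachhfea
  12 |  23 | ea
  13 |  14 | ebecachhfea
  14 |  16 | ecachhfea
  15 |   4 | edaadegcfeebecachhfea
  16 |  13 | eebecachhfea
  17 |   9 | egcfeebecachhfea
  18 |  22 | fea
  19 |  12 | feebecachhfea
  20 |   1 | gbdedaadegcfeebecachhfea
  21 |  10 | gcfeebecachhfea
  22 |   0 | ggbdedaadegcfeebecachhfea
  23 |  21 | hfea
  24 |  20 | hhfea

SA = [24, 6, 18, 7, 2, 15, 17, 11, 19, 5, 3, 8, 23, 14, 16, 4, 13, 9, 22, 12, 1, 10, 0, 21, 20]
rank  pair      lcp
   1  s[24:],s[6:]  1  'a'
   2  s[6:],s[18:]  1  'a'
   3  s[18:],s[7:]  1  'a'
   4  s[7:],s[2:]  0  ''
   5  s[2:],s[15:]  1  'b'
   6  s[15:],s[17:]  0  ''
   7  s[17:],s[11:]  1  'c'
   8  s[11:],s[19:]  1  'c'
   9  s[19:],s[5:]  0  ''
  10  s[5:],s[3:]  1  'd'
  11  s[3:],s[8:]  2  'de'
  12  s[8:],s[23:]  0  ''
  13  s[23:],s[14:]  1  'e'
  14  s[14:],s[16:]  1  'e'
  15  s[16:],s[4:]  1  'e'
  16  s[4:],s[13:]  1  'e'
  17  s[13:],s[9:]  1  'e'
  18  s[9:],s[22:]  0  ''
  19  s[22:],s[12:]  2  'fe'
  20  s[12:],s[1:]  0  ''
  21  s[1:],s[10:]  1  'g'
  22  s[10:],s[0:]  1  'g'
  23  s[0:],s[21:]  0  ''
  24  s[21:],s[20:]  1  'h'

n(n+1)/2 = 25·26/2 = 325
Σ LCP = 0 + 1 + 1 + 1 + 0 + 1 + 0 + 1 + 1 + 0 + 1 + 2 + 0 + 1 + 1 + 1 + 1 + 1 + 0 + 2 + 0 + 1 + 1 + 0 + 1 = 19
distinct = 325 − 19 = 306

306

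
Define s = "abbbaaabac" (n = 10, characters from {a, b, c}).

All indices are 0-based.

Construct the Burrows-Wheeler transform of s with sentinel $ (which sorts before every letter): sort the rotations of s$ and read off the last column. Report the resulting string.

rank  rotation     last
    0  $abbbaaabac  c
    1  aaabac$abbb  b
    2  aabac$abbba  a
    3  abac$abbbaa  a
    4  abbbaaabac$  $
    5  ac$abbbaaab  b
    6  baaabac$abb  b
    7  bac$abbbaaa  a
    8  bbaaabac$ab  b
    9  bbbaaabac$a  a
   10  c$abbbaaaba  a

cbaa$bbabaa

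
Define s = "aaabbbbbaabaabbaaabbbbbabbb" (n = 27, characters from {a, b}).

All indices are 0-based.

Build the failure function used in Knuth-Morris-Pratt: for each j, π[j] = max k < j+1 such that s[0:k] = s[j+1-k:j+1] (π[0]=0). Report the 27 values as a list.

[0, 1, 2, 0, 0, 0, 0, 0, 1, 2, 0, 1, 2, 0, 0, 1, 2, 3, 4, 5, 6, 7, 8, 9, 0, 0, 0]

π[0] = 0
j=1 s[j]='a': π[1]=1 (border 'a')
j=2 s[j]='a': π[2]=2 (border 'aa')
j=3 s[j]='b': k: 2→1→0; π[3]=0 (border '')
j=4 s[j]='b': π[4]=0 (border '')
j=5 s[j]='b': π[5]=0 (border '')
j=6 s[j]='b': π[6]=0 (border '')
j=7 s[j]='b': π[7]=0 (border '')
j=8 s[j]='a': π[8]=1 (border 'a')
j=9 s[j]='a': π[9]=2 (border 'aa')
j=10 s[j]='b': k: 2→1→0; π[10]=0 (border '')
j=11 s[j]='a': π[11]=1 (border 'a')
j=12 s[j]='a': π[12]=2 (border 'aa')
j=13 s[j]='b': k: 2→1→0; π[13]=0 (border '')
j=14 s[j]='b': π[14]=0 (border '')
j=15 s[j]='a': π[15]=1 (border 'a')
j=16 s[j]='a': π[16]=2 (border 'aa')
j=17 s[j]='a': π[17]=3 (border 'aaa')
j=18 s[j]='b': π[18]=4 (border 'aaab')
j=19 s[j]='b': π[19]=5 (border 'aaabb')
j=20 s[j]='b': π[20]=6 (border 'aaabbb')
j=21 s[j]='b': π[21]=7 (border 'aaabbbb')
j=22 s[j]='b': π[22]=8 (border 'aaabbbbb')
j=23 s[j]='a': π[23]=9 (border 'aaabbbbba')
j=24 s[j]='b': k: 9→1→0; π[24]=0 (border '')
j=25 s[j]='b': π[25]=0 (border '')
j=26 s[j]='b': π[26]=0 (border '')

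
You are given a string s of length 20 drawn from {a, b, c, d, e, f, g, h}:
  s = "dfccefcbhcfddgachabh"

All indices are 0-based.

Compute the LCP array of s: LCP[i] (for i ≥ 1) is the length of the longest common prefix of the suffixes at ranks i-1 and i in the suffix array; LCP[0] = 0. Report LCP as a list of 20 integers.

[0, 1, 0, 2, 0, 1, 1, 1, 1, 0, 1, 1, 0, 0, 2, 1, 0, 0, 1, 1]

rank→(start, suffix):
  0 → (17, 'abh')
  1 → (14, 'achabh')
  2 → (18, 'bh')
  3 → (7, 'bhcfddgachabh')
  4 → (6, 'cbhcfddgachabh')
  5 → (2, 'ccefcbhcfddgachabh')
  6 → (3, 'cefcbhcfddgachabh')
  7 → (9, 'cfddgachabh')
  8 → (15, 'chabh')
  9 → (11, 'ddgachabh')
  10 → (0, 'dfccefcbhcfddgachabh')
  11 → (12, 'dgachabh')
  12 → (4, 'efcbhcfddgachabh')
  13 → (5, 'fcbhcfddgachabh')
  14 → (1, 'fccefcbhcfddgachabh')
  15 → (10, 'fddgachabh')
  16 → (13, 'gachabh')
  17 → (19, 'h')
  18 → (16, 'habh')
  19 → (8, 'hcfddgachabh')

SA = [17, 14, 18, 7, 6, 2, 3, 9, 15, 11, 0, 12, 4, 5, 1, 10, 13, 19, 16, 8]
rank  pair      lcp
   1  s[17:],s[14:]  1  'a'
   2  s[14:],s[18:]  0  ''
   3  s[18:],s[7:]  2  'bh'
   4  s[7:],s[6:]  0  ''
   5  s[6:],s[2:]  1  'c'
   6  s[2:],s[3:]  1  'c'
   7  s[3:],s[9:]  1  'c'
   8  s[9:],s[15:]  1  'c'
   9  s[15:],s[11:]  0  ''
  10  s[11:],s[0:]  1  'd'
  11  s[0:],s[12:]  1  'd'
  12  s[12:],s[4:]  0  ''
  13  s[4:],s[5:]  0  ''
  14  s[5:],s[1:]  2  'fc'
  15  s[1:],s[10:]  1  'f'
  16  s[10:],s[13:]  0  ''
  17  s[13:],s[19:]  0  ''
  18  s[19:],s[16:]  1  'h'
  19  s[16:],s[8:]  1  'h'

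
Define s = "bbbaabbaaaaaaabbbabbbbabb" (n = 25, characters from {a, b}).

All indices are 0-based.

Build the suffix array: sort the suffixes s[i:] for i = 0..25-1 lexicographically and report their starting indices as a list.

[7, 8, 9, 10, 11, 3, 12, 22, 4, 13, 17, 24, 6, 2, 21, 16, 23, 5, 1, 20, 15, 0, 19, 14, 18]

rank→(start, suffix):
  0 → (7, 'aaaaaaabbbabbbbabb')
  1 → (8, 'aaaaaabbbabbbbabb')
  2 → (9, 'aaaaabbbabbbbabb')
  3 → (10, 'aaaabbbabbbbabb')
  4 → (11, 'aaabbbabbbbabb')
  5 → (3, 'aabbaaaaaaabbbabbbbabb')
  6 → (12, 'aabbbabbbbabb')
  7 → (22, 'abb')
  8 → (4, 'abbaaaaaaabbbabbbbabb')
  9 → (13, 'abbbabbbbabb')
  10 → (17, 'abbbbabb')
  11 → (24, 'b')
  12 → (6, 'baaaaaaabbbabbbbabb')
  13 → (2, 'baabbaaaaaaabbbabbbbabb')
  14 → (21, 'babb')
  15 → (16, 'babbbbabb')
  16 → (23, 'bb')
  17 → (5, 'bbaaaaaaabbbabbbbabb')
  18 → (1, 'bbaabbaaaaaaabbbabbbbabb')
  19 → (20, 'bbabb')
  20 → (15, 'bbabbbbabb')
  21 → (0, 'bbbaabbaaaaaaabbbabbbbabb')
  22 → (19, 'bbbabb')
  23 → (14, 'bbbabbbbabb')
  24 → (18, 'bbbbabb')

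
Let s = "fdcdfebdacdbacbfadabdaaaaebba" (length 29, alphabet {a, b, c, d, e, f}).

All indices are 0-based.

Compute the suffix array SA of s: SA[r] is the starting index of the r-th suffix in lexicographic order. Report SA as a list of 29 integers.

[28, 21, 22, 23, 18, 12, 8, 16, 24, 27, 11, 26, 19, 6, 14, 13, 9, 2, 20, 17, 7, 10, 1, 3, 25, 5, 15, 0, 4]

rank | idx | suffix
   0 |  28 | a
   1 |  21 | aaaaebba
   2 |  22 | aaaebba
   3 |  23 | aaebba
   4 |  18 | abdaaaaebba
   5 |  12 | acbfadabdaaaaebba
   6 |   8 | acdbacbfadabdaaaaebba
   7 |  16 | adabdaaaaebba
   8 |  24 | aebba
   9 |  27 | ba
  10 |  11 | bacbfadabdaaaaebba
  11 |  26 | bba
  12 |  19 | bdaaaaebba
  13 |   6 | bdacdbacbfadabdaaaaebba
  14 |  14 | bfadabdaaaaebba
  15 |  13 | cbfadabdaaaaebba
  16 |   9 | cdbacbfadabdaaaaebba
  17 |   2 | cdfebdacdbacbfadabdaaaaebba
  18 |  20 | daaaaebba
  19 |  17 | dabdaaaaebba
  20 |   7 | dacdbacbfadabdaaaaebba
  21 |  10 | dbacbfadabdaaaaebba
  22 |   1 | dcdfebdacdbacbfadabdaaaaebba
  23 |   3 | dfebdacdbacbfadabdaaaaebba
  24 |  25 | ebba
  25 |   5 | ebdacdbacbfadabdaaaaebba
  26 |  15 | fadabdaaaaebba
  27 |   0 | fdcdfebdacdbacbfadabdaaaaebba
  28 |   4 | febdacdbacbfadabdaaaaebba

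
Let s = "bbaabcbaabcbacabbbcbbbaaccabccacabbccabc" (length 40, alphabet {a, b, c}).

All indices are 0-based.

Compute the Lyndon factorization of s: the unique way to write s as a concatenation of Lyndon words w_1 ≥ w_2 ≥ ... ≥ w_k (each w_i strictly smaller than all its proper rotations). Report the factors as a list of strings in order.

["b", "b", "aabcbaabcbacabbbcbbbaaccabccacabbccabc"]

emit factor 1: 'b' (i=0, period=1)
emit factor 2: 'b' (i=1, period=1)
emit factor 3: 'aabcbaabcbacabbbcbbbaaccabccacabbccabc' (i=2, period=38)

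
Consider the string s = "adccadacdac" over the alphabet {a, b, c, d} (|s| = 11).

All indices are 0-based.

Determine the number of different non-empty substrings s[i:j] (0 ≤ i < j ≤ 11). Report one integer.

rank→(start, suffix):
  0 → (9, 'ac')
  1 → (6, 'acdac')
  2 → (4, 'adacdac')
  3 → (0, 'adccadacdac')
  4 → (10, 'c')
  5 → (3, 'cadacdac')
  6 → (2, 'ccadacdac')
  7 → (7, 'cdac')
  8 → (8, 'dac')
  9 → (5, 'dacdac')
  10 → (1, 'dccadacdac')

SA = [9, 6, 4, 0, 10, 3, 2, 7, 8, 5, 1]
rank  pair      lcp
   1  s[9:],s[6:]  2  'ac'
   2  s[6:],s[4:]  1  'a'
   3  s[4:],s[0:]  2  'ad'
   4  s[0:],s[10:]  0  ''
   5  s[10:],s[3:]  1  'c'
   6  s[3:],s[2:]  1  'c'
   7  s[2:],s[7:]  1  'c'
   8  s[7:],s[8:]  0  ''
   9  s[8:],s[5:]  3  'dac'
  10  s[5:],s[1:]  1  'd'

n(n+1)/2 = 11·12/2 = 66
Σ LCP = 0 + 2 + 1 + 2 + 0 + 1 + 1 + 1 + 0 + 3 + 1 = 12
distinct = 66 − 12 = 54

54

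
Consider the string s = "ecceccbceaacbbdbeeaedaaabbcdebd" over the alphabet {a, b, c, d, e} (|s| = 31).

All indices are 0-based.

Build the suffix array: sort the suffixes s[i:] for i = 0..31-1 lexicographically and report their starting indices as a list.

[21, 22, 9, 23, 10, 18, 24, 12, 25, 6, 29, 13, 15, 11, 5, 4, 1, 26, 7, 2, 30, 20, 14, 27, 8, 17, 28, 3, 0, 19, 16]

sorted suffixes:
  #0 SA[0]=21  'aaabbcdebd'
  #1 SA[1]=22  'aabbcdebd'
  #2 SA[2]=9  'aacbbdbeeaedaaabbcdebd'
  #3 SA[3]=23  'abbcdebd'
  #4 SA[4]=10  'acbbdbeeaedaaabbcdebd'
  #5 SA[5]=18  'aedaaabbcdebd'
  #6 SA[6]=24  'bbcdebd'
  #7 SA[7]=12  'bbdbeeaedaaabbcdebd'
  #8 SA[8]=25  'bcdebd'
  #9 SA[9]=6  'bceaacbbdbeeaedaaabbcdebd'
  #10 SA[10]=29  'bd'
  #11 SA[11]=13  'bdbeeaedaaabbcdebd'
  #12 SA[12]=15  'beeaedaaabbcdebd'
  #13 SA[13]=11  'cbbdbeeaedaaabbcdebd'
  #14 SA[14]=5  'cbceaacbbdbeeaedaaabbcdebd'
  #15 SA[15]=4  'ccbceaacbbdbeeaedaaabbcdebd'
  #16 SA[16]=1  'cceccbceaacbbdbeeaedaaabbcdebd'
  #17 SA[17]=26  'cdebd'
  #18 SA[18]=7  'ceaacbbdbeeaedaaabbcdebd'
  #19 SA[19]=2  'ceccbceaacbbdbeeaedaaabbcdebd'
  #20 SA[20]=30  'd'
  #21 SA[21]=20  'daaabbcdebd'
  #22 SA[22]=14  'dbeeaedaaabbcdebd'
  #23 SA[23]=27  'debd'
  #24 SA[24]=8  'eaacbbdbeeaedaaabbcdebd'
  #25 SA[25]=17  'eaedaaabbcdebd'
  #26 SA[26]=28  'ebd'
  #27 SA[27]=3  'eccbceaacbbdbeeaedaaabbcdebd'
  #28 SA[28]=0  'ecceccbceaacbbdbeeaedaaabbcdebd'
  #29 SA[29]=19  'edaaabbcdebd'
  #30 SA[30]=16  'eeaedaaabbcdebd'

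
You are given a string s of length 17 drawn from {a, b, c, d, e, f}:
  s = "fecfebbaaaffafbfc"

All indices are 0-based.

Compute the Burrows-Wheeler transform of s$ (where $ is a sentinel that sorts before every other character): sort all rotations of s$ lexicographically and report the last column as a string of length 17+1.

cbafabeffefffabc$a

rank  rotation            last
    0  $fecfebbaaaffafbfc  c
    1  aaaffafbfc$fecfebb  b
    2  aaffafbfc$fecfebba  a
    3  afbfc$fecfebbaaaff  f
    4  affafbfc$fecfebbaa  a
    5  baaaffafbfc$fecfeb  b
    6  bbaaaffafbfc$fecfe  e
    7  bfc$fecfebbaaaffaf  f
    8  c$fecfebbaaaffafbf  f
    9  cfebbaaaffafbfc$fe  e
   10  ebbaaaffafbfc$fecf  f
   11  ecfebbaaaffafbfc$f  f
   12  fafbfc$fecfebbaaaf  f
   13  fbfc$fecfebbaaaffa  a
   14  fc$fecfebbaaaffafb  b
   15  febbaaaffafbfc$fec  c
   16  fecfebbaaaffafbfc$  $
   17  ffafbfc$fecfebbaaa  a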